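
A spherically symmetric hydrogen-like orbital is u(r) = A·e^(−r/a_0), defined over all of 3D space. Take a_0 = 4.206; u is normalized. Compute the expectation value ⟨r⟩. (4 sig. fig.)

⟨r⟩ ≈ 6.309

By definition ⟨r⟩ = ∫ r |u(r)|² 4πr² dr.
Since the A² factors cancel between numerator and denominator, ⟨r⟩ = 3·a_0/2.
Putting a_0 = 4.206 gives 6.3090.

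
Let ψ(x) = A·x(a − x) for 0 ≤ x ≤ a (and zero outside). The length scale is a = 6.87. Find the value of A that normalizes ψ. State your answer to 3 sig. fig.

A ≈ 0.0443

Normalization requires ∫|ψ|² dx = 1, integrated from 0 to a.
Expanding the polynomial and integrating term by term, with ψ = A·x(a − x), the integral evaluates to A²·[a^5/30].
With a = 6.87: A² = 0.001960 and A = 0.04428.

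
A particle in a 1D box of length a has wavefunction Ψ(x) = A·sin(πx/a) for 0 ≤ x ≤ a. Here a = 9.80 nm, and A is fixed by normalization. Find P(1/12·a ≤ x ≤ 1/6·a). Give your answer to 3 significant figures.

P ≈ 0.0251

The probability is P = ∫ |Ψ|² dx over [1/12·a, 1/6·a].
The normalization integral ∫|Ψ|²dx over the whole domain equals a/2·A², and A² cancels in the ratio.
In terms of u = x/a (A² and the length scale cancel between numerator and denominator), P = [∫_{1/12}^{1/6} sin(π·u)^2 du] / [∫_{0}^{1} sin(π·u)^2 du].
Using ∫ sin(π·u)^2 du = u/2 - sin(2·π·u)/(4·π), the numerator is -√(3)/(8·π) + 1/(8·π) + 1/24 and the denominator is 1/2.
Evaluating gives P = (-3·√(3) + 3 + π)/(12·π).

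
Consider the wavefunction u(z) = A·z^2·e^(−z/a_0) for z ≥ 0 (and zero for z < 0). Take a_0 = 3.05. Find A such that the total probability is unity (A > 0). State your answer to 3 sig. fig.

Normalization requires ∫|u|² dz = 1, integrated from 0 to ∞.
With ∫₀^∞ z^4 e^(−αz) dz = 4!/α^5, ∫|u|² dz = A²·(3·a_0^5/4).
Plugging in a_0 = 3.05 yields A = 0.07108.

A ≈ 0.0711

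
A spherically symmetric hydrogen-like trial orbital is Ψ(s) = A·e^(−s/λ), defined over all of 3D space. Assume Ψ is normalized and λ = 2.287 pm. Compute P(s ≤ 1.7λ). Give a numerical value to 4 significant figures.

P = ∫ |Ψ|² 4πs² ds over s ≤ 1.7λ.
Normalization gives A² = 1/(π·λ^3).
In terms of u = s/λ (A², 4π and the length scale all cancel between numerator and denominator), P = [∫_{0}^{1.7} u^2·e^(-2·u) du] / [∫_{0}^{∞} u^2·e^(-2·u) du].
An antiderivative of u^2·e^(-2·u) is -(2·u^2 + 2·u + 1)·e^(-2·u)/4; evaluating from 0 to 1.7 gives 1/4 - 509·e^(-17/5)/200, while the full integral is 1/4.
Taking the ratio yields P = 0.66026.

P ≈ 0.6603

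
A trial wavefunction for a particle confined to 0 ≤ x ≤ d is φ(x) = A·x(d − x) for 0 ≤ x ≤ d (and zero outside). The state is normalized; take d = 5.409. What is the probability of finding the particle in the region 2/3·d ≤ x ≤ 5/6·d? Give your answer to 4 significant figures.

P ≈ 0.1744

P = ∫_{2/3·d}^{5/6·d} |φ(x)|² dx.
The normalization integral ∫|φ|²dx over the whole domain equals d^5/30·A², and A² cancels in the ratio.
Substituting u = x/d, A² and the length scale cancel in the ratio: P = ∫_{2/3}^{5/6} u^2·(1 - u)^2 du / ∫_{0}^{1} u^2·(1 - u)^2 du.
Using ∫ u^2·(1 - u)^2 du = u^3·(6·u^2 - 15·u + 10)/30, the numerator is ≈ 0.00581276 and the denominator is 1/30.
Taking the ratio, P = 113/648.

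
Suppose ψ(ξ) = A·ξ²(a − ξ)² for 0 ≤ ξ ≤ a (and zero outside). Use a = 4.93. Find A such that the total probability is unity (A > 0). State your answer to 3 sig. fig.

Require ∫ |ψ|² dξ = 1 over the whole domain.
Carrying out the integral gives A² · a^9/630.
Hence A² = 1/[a^9/630].
Substituting a = 4.93 gives A² = 0.0003662, so A = 0.01914.

A ≈ 0.0191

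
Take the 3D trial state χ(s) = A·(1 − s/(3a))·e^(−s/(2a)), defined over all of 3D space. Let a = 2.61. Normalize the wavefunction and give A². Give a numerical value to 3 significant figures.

The normalization condition is ∫|χ|² 4πs² ds = 1 from 0 to ∞.
Carrying out the integral gives A² · 8·π·a^3/3.
Hence A² = 1/[8·π·a^3/3].
Plugging in a = 2.61 yields A = 0.08194.

A^2 ≈ 0.00671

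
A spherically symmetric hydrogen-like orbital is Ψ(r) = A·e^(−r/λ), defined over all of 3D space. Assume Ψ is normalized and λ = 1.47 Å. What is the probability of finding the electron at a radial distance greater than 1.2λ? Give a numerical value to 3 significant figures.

P ≈ 0.570

With dV = 4πr²dr, the probability is ∫|Ψ|² dV over r > 1.2λ.
Normalization gives A² = 1/(π·λ^3).
Let u = r/λ; then A², 4π and the length scale all cancel, so P = ∫_{1.2}^{∞} u^2·e^(-2·u) du ÷ ∫_{0}^{∞} u^2·e^(-2·u) du.
With ∫ u^2·e^(-2·u) du = -(2·u^2 + 2·u + 1)·e^(-2·u)/4 + C, the region integral is 157·e^(-12/5)/100 and the full one is 1/4.
The region integral divided by the full integral gives P = 0.5697.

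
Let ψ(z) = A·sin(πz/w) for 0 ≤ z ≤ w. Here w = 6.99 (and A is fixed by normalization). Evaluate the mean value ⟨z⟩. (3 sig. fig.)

⟨z⟩ ≈ 3.50

The expectation value is the |ψ|²-weighted average of z: ∫ z|ψ|² dz.
With ∫₀^w sin²(nπz/w) dz = w/2, the ratio of the moment integral to the normalization integral gives ⟨z⟩ = w/2.
Putting w = 6.99 gives 3.495.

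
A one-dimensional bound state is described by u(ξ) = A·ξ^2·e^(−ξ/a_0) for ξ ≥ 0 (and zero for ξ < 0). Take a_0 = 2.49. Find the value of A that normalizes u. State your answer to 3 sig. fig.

The normalization condition is ∫|u|² dξ = 1 from 0 to ∞.
The integral (without the A² prefactor) comes out to 3·a_0^5/4.
Setting this equal to 1 gives A² = 1/(3·a_0^5/4).
With a_0 = 2.49: A² = 0.01393 and A = 0.1180.

A ≈ 0.118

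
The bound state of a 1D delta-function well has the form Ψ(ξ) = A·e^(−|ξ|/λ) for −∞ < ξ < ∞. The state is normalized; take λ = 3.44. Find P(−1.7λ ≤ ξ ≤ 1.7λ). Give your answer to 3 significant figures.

P = ∫_{−1.7λ}^{1.7λ} |Ψ(ξ)|² dξ.
Since A² = 1/(λ), this is the region integral divided by the full normalization integral.
By symmetry take twice the ξ ≥ 0 contribution in numerator and denominator; the 2's cancel. In terms of u = ξ/λ (A² and the length scale cancel between numerator and denominator), P = [∫_{0}^{1.7} e^(-2·u) du] / [∫_{0}^{∞} e^(-2·u) du].
An antiderivative of e^(-2·u) is -e^(-2·u)/2; evaluating from 0 to 1.7 gives 1/2 - e^(-17/5)/2, while the full integral is 1/2.
This works out to P = 0.9666.

P ≈ 0.967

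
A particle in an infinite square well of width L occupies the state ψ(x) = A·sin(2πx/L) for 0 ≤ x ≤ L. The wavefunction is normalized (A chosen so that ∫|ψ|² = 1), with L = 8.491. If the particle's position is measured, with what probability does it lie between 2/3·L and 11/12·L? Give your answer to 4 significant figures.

P ≈ 0.3878

|ψ|² is the probability density, so P = ∫_{2/3·L}^{11/12·L} |ψ|² dx.
The normalization integral ∫|ψ|²dx over the whole domain equals L/2·A², and A² cancels in the ratio.
Substituting u = x/L, A² and the length scale cancel in the ratio: P = ∫_{2/3}^{11/12} sin(2·π·u)^2 du / ∫_{0}^{1} sin(2·π·u)^2 du.
Using ∫ sin(2·π·u)^2 du = u/2 - sin(4·π·u)/(8·π), the numerator is √(3)/(8·π) + 1/8 and the denominator is 1/2.
Taking the ratio, P = (√(3) + π)/(4·π).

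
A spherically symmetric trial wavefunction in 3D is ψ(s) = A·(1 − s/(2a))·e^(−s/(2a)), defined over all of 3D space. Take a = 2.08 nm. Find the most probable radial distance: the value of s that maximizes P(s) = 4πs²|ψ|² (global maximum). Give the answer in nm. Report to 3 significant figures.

s ≈ 10.9 nm

The maximum of P(s) = 4πs²|ψ|² occurs where its derivative vanishes.
This gives s = a·(√(5) + 3).
With a = 2.08, the most probable radial distance is 10.89 nm.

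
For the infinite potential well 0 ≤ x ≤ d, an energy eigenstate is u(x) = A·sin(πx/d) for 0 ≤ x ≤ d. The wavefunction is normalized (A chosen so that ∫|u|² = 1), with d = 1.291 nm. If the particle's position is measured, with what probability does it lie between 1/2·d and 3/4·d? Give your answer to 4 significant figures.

|u|² is the probability density, so P = ∫_{1/2·d}^{3/4·d} |u|² dx.
Since A² = 1/(d/2), this is the region integral divided by the full normalization integral.
In terms of t = x/d (A² and the length scale cancel between numerator and denominator), P = [∫_{1/2}^{3/4} sin(π·t)^2 dt] / [∫_{0}^{1} sin(π·t)^2 dt].
Using ∫ sin(π·t)^2 dt = t/2 - sin(2·π·t)/(4·π), the numerator is 1/(4·π) + 1/8 and the denominator is 1/2.
Evaluating gives P = (2 + π)/(4·π).

P ≈ 0.4092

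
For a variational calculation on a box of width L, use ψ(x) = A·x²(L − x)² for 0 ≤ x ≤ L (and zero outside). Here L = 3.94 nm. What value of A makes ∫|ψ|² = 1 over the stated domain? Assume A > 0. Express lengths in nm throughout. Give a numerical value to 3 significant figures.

A ≈ 0.0525 nm^(-9/2)

We need A² ∫|f|² dx = 1, taking the integral from 0 to L.
Carrying out the integral gives A² · L^9/630.
Substituting L = 3.94 gives A² = 0.002753, so A = 0.05247.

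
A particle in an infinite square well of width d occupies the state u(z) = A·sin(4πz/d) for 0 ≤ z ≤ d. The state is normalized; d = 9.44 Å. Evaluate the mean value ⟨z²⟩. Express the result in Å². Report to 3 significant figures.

⟨z^2⟩ ≈ 29.4 Å^2

⟨z²⟩ = ∫ z^2 |u|² dz over the full domain.
Since the A² factors cancel between numerator and denominator, ⟨z²⟩ = -d^2/(32·π^2) + d^2/3.
With d = 9.44, ⟨z^2⟩ = 29.42.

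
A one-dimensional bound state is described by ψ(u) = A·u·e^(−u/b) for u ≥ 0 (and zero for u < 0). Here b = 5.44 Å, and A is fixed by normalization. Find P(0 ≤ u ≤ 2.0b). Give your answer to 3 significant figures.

P ≈ 0.762

The probability is P = ∫ |ψ|² du over [0, 2.0b].
The normalization integral ∫|ψ|²du over the whole domain equals b^3/4·A², and A² cancels in the ratio.
Substituting t = u/b, A² and the length scale cancel in the ratio: P = ∫_{0}^{2.0} t^2·e^(-2·t) dt / ∫_{0}^{∞} t^2·e^(-2·t) dt.
An antiderivative of t^2·e^(-2·t) is -(2·t^2 + 2·t + 1)·e^(-2·t)/4; evaluating from 0 to 2.0 gives 1/4 - 13·e^(-4)/4, while the full integral is 1/4.
Evaluating gives P = 0.7619.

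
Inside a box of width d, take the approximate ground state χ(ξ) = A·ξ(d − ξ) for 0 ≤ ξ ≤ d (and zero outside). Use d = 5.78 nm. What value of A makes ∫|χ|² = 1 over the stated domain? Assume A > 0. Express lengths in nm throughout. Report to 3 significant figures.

Require ∫ |χ|² dξ = 1 over the whole domain.
∫|χ|² dξ = A²·(d^5/30).
Setting this equal to 1 gives A² = 1/(d^5/30).
Substituting d = 5.78 gives A² = 0.004650, so A = 0.06819.

A ≈ 0.0682 nm^(-5/2)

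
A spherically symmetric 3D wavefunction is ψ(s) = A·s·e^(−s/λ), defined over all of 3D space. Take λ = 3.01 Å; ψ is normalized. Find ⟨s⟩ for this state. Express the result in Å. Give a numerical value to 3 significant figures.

⟨s⟩ = ∫ s |ψ|² 4πs² ds over the full domain.
The ratio of the moment integral to the normalization integral gives ⟨s⟩ = 5·λ/2.
Putting λ = 3.01 gives 7.525.

⟨s⟩ ≈ 7.53 Å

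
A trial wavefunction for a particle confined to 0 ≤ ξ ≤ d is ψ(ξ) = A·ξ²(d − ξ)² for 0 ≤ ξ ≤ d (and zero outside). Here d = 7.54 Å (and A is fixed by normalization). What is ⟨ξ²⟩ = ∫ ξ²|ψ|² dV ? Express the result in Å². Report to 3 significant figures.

The expectation value is the |ψ|²-weighted average of ξ^2: ∫ ξ^2|ψ|² dξ.
Since the A² factors cancel between numerator and denominator, ⟨ξ²⟩ = 3·d^2/11.
Putting d = 7.54 gives 15.50.

⟨ξ^2⟩ ≈ 15.5 Å^2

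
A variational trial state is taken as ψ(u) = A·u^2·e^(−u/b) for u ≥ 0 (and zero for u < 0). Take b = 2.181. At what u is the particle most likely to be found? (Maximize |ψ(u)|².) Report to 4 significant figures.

Differentiate |ψ(u)|² with respect to u and set to zero.
This gives u = 2·b.
With b = 2.181, the most probable position is 4.3620.

u ≈ 4.362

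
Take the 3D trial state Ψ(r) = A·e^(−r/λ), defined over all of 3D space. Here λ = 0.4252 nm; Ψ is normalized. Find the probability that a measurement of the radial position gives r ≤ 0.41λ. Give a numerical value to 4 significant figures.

P ≈ 0.05034

Integrate the radial probability density 4πr²|Ψ|² over r ≤ 0.41λ.
A² is fixed by ∫₀^∞ 4πr²|Ψ|² dr = 1, i.e. A² = (π·λ^3)^(−1).
In terms of u = r/λ (A², 4π and the length scale all cancel between numerator and denominator), P = [∫_{0}^{0.41} u^2·e^(-2·u) du] / [∫_{0}^{∞} u^2·e^(-2·u) du].
With ∫ u^2·e^(-2·u) du = -(2·u^2 + 2·u + 1)·e^(-2·u)/4 + C, the region integral is ≈ 0.0125853 and the full one is 1/4.
Taking the ratio yields P = 0.050341.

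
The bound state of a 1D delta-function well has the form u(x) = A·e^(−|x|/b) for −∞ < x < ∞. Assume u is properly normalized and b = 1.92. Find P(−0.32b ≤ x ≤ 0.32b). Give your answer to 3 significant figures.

|u|² is the probability density, so P = ∫_{−0.32b}^{0.32b} |u|² dx.
With A² fixed by ∫|u|² = 1, i.e. A² = (b)^(−1), substitute and integrate.
Both integrals are even about x = 0, so only the x ≥ 0 halves are needed (the factors of 2 cancel). In terms of t = x/b (A² and the length scale cancel between numerator and denominator), P = [∫_{0}^{0.32} e^(-2·t) dt] / [∫_{0}^{∞} e^(-2·t) dt].
An antiderivative of e^(-2·t) is -e^(-2·t)/2; evaluating from 0 to 0.32 gives 1/2 - e^(-16/25)/2, while the full integral is 1/2.
Evaluating gives P = 0.4727.

P ≈ 0.473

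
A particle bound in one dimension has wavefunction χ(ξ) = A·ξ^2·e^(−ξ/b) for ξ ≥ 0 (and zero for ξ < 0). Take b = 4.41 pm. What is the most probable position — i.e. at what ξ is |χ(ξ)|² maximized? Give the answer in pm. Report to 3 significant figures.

ξ ≈ 8.82 pm

Set d/dξ [|χ(ξ)|²] = 0 and solve for ξ > 0.
This gives ξ = 2·b.
With b = 4.41, the most probable position is 8.820 pm.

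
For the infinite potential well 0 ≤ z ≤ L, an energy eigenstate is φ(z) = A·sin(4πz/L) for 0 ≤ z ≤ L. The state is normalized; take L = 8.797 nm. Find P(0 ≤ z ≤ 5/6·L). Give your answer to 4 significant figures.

P = ∫_{0}^{5/6·L} |φ(z)|² dz.
The normalization integral ∫|φ|²dz over the whole domain equals L/2·A², and A² cancels in the ratio.
In terms of u = z/L (A² and the length scale cancel between numerator and denominator), P = [∫_{0}^{5/6} sin(4·π·u)^2 du] / [∫_{0}^{1} sin(4·π·u)^2 du].
An antiderivative of sin(4·π·u)^2 is u/2 - sin(4·π·u)·cos(4·π·u)/(8·π); evaluating from 0 to 5/6 gives -√(3)/(32·π) + 5/12, while the full integral is 1/2.
The result is P = -√(3)/(16·π) + 5/6.

P ≈ 0.7989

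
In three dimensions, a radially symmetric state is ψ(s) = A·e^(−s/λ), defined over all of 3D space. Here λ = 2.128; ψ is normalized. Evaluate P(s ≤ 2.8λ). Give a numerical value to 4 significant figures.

P ≈ 0.9176

Integrate the radial probability density 4πs²|ψ|² over s ≤ 2.8λ.
The full normalization integral is A²·[π·λ^3] = 1, fixing A².
Substituting u = s/λ, A², 4π and the length scale all cancel in the ratio: P = ∫_{0}^{2.8} u^2·e^(-2·u) du / ∫_{0}^{∞} u^2·e^(-2·u) du.
Using ∫ u^2·e^(-2·u) du = -(2·u^2 + 2·u + 1)·e^(-2·u)/4, the numerator is 1/4 - 557·e^(-28/5)/100 and the denominator is 1/4.
Taking the ratio yields P = 0.91761.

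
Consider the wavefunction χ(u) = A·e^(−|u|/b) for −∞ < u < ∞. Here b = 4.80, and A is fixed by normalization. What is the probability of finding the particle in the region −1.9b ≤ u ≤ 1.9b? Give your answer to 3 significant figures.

P = ∫_{−1.9b}^{1.9b} |χ(u)|² du.
Since A² = 1/(b), this is the region integral divided by the full normalization integral.
Both integrals are even about u = 0, so only the u ≥ 0 halves are needed (the factors of 2 cancel). In terms of t = u/b (A² and the length scale cancel between numerator and denominator), P = [∫_{0}^{1.9} e^(-2·t) dt] / [∫_{0}^{∞} e^(-2·t) dt].
With ∫ e^(-2·t) dt = -e^(-2·t)/2 + C, the region integral is 1/2 - e^(-19/5)/2 and the full one is 1/2.
This works out to P = 0.9776.

P ≈ 0.978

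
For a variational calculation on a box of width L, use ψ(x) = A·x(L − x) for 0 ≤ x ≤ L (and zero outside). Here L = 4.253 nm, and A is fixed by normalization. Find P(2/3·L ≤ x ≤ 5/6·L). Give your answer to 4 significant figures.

The probability is P = ∫ |ψ|² dx over [2/3·L, 5/6·L].
With A² fixed by ∫|ψ|² = 1, i.e. A² = (L^5/30)^(−1), substitute and integrate.
In terms of u = x/L (A² and the length scale cancel between numerator and denominator), P = [∫_{2/3}^{5/6} u^2·(1 - u)^2 du] / [∫_{0}^{1} u^2·(1 - u)^2 du].
Using ∫ u^2·(1 - u)^2 du = u^3·(6·u^2 - 15·u + 10)/30, the numerator is ≈ 0.00581276 and the denominator is 1/30.
This works out to P = 113/648.

P ≈ 0.1744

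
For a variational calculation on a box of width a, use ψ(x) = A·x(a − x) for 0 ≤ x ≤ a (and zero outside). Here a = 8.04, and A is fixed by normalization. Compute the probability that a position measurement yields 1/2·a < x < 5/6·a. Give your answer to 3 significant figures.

The probability is P = ∫ |ψ|² dx over [1/2·a, 5/6·a].
The normalization integral ∫|ψ|²dx over the whole domain equals a^5/30·A², and A² cancels in the ratio.
Let u = x/a; then A² and the length scale cancel, so P = ∫_{1/2}^{5/6} u^2·(1 - u)^2 du ÷ ∫_{0}^{1} u^2·(1 - u)^2 du.
With ∫ u^2·(1 - u)^2 du = u^3·(6·u^2 - 15·u + 10)/30 + C, the region integral is ≈ 0.015484 and the full one is 1/30.
This works out to P = 301/648.

P ≈ 0.465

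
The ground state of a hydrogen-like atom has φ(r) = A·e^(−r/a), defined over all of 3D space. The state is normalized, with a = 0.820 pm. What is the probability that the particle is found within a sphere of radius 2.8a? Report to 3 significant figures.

With dV = 4πr²dr, the probability is ∫|φ|² dV over r ≤ 2.8a.
A² is fixed by ∫₀^∞ 4πr²|φ|² dr = 1, i.e. A² = (π·a^3)^(−1).
In terms of u = r/a (A², 4π and the length scale all cancel between numerator and denominator), P = [∫_{0}^{2.8} u^2·e^(-2·u) du] / [∫_{0}^{∞} u^2·e^(-2·u) du].
Using ∫ u^2·e^(-2·u) du = -(2·u^2 + 2·u + 1)·e^(-2·u)/4, the numerator is 1/4 - 557·e^(-28/5)/100 and the denominator is 1/4.
Taking the ratio yields P = 0.9176.

P ≈ 0.918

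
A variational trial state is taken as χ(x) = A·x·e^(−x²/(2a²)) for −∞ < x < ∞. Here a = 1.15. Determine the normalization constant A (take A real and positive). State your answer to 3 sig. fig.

Normalization requires ∫|χ|² dx = 1, integrated from −∞ to ∞.
The integral (without the A² prefactor) comes out to √(π)·a^3/2.
So A² = (√(π)·a^3/2)^(−1).
Substituting a = 1.15 gives A² = 0.7419, so A = 0.8614.

A ≈ 0.861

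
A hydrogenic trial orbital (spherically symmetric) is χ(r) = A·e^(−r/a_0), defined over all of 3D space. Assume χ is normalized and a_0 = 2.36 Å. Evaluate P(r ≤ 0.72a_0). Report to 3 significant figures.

P ≈ 0.176

P = ∫ |χ|² 4πr² dr over r ≤ 0.72a_0.
The full normalization integral is A²·[π·a_0^3] = 1, fixing A².
In terms of u = r/a_0 (A², 4π and the length scale all cancel between numerator and denominator), P = [∫_{0}^{0.72} u^2·e^(-2·u) du] / [∫_{0}^{∞} u^2·e^(-2·u) du].
Using ∫ u^2·e^(-2·u) du = -(2·u^2 + 2·u + 1)·e^(-2·u)/4, the numerator is 1/4 - 2173·e^(-36/25)/2500 and the denominator is 1/4.
The region integral divided by the full integral gives P = 0.1762.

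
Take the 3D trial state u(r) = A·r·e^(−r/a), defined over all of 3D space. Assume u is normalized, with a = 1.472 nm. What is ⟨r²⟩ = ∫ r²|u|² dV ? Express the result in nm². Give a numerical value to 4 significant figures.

⟨r^2⟩ ≈ 16.25 nm^2

⟨r²⟩ = ∫ r^2 |u|² 4πr² dr over the full domain.
Recall ∫₀^∞ r^m e^(−r/β) dr = m!·β^(m+1), since the A² factors cancel between numerator and denominator, ⟨r²⟩ = 15·a^2/2.
Putting a = 1.472 gives 16.251.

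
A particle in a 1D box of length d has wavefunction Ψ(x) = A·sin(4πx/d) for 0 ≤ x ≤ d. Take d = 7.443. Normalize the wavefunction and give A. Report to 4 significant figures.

We need A² ∫|f|² dx = 1, taking the integral from 0 to d.
With ∫₀^d sin²(nπx/d) dx = d/2, with Ψ = A·sin(4πx/d), the integral evaluates to A²·[d/2].
Setting this equal to 1 gives A² = 1/(d/2).
Plugging in d = 7.443 yields A = 0.51837.

A ≈ 0.5184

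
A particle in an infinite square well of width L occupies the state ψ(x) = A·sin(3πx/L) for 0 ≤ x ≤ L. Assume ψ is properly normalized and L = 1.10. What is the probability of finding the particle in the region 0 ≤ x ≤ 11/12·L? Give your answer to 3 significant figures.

|ψ|² is the probability density, so P = ∫_{0}^{11/12·L} |ψ|² dx.
The normalization integral ∫|ψ|²dx over the whole domain equals L/2·A², and A² cancels in the ratio.
Let u = x/L; then A² and the length scale cancel, so P = ∫_{0}^{11/12} sin(3·π·u)^2 du ÷ ∫_{0}^{1} sin(3·π·u)^2 du.
With ∫ sin(3·π·u)^2 du = u/2 - sin(6·π·u)/(12·π) + C, the region integral is 1/(12·π) + 11/24 and the full one is 1/2.
Taking the ratio, P = (2 + 11·π)/(12·π).

P ≈ 0.970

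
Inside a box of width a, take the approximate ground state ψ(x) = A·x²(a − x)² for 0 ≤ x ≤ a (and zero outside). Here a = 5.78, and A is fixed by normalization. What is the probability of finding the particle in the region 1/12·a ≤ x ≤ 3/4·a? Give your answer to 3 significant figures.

P ≈ 0.951

P = ∫_{1/12·a}^{3/4·a} |ψ(x)|² dx.
With A² fixed by ∫|ψ|² = 1, i.e. A² = (a^9/630)^(−1), substitute and integrate.
Let u = x/a; then A² and the length scale cancel, so P = ∫_{1/12}^{3/4} u^4·(1 - u)^4 du ÷ ∫_{0}^{1} u^4·(1 - u)^4 du.
Using ∫ u^4·(1 - u)^4 du = u^5·(70·u^4 - 315·u^3 + 540·u^2 - 420·u + 126)/630, the numerator is ≈ 0.0015090 and the denominator is 1/630.
Taking the ratio, P = 0.9507.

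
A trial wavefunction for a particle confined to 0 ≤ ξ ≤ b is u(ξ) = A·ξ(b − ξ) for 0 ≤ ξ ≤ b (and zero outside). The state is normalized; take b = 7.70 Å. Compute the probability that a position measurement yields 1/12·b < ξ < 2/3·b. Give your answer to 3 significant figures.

P = ∫_{1/12·b}^{2/3·b} |u(ξ)|² dξ.
Since A² = 1/(b^5/30), this is the region integral divided by the full normalization integral.
Substituting t = ξ/b, A² and the length scale cancel in the ratio: P = ∫_{1/12}^{2/3} t^2·(1 - t)^2 dt / ∫_{0}^{1} t^2·(1 - t)^2 dt.
An antiderivative of t^2·(1 - t)^2 is t^3·(6·t^2 - 15·t + 10)/30; evaluating from 1/12 to 2/3 gives ≈ 0.026168, while the full integral is 1/30.
The result is P = 0.7850.

P ≈ 0.785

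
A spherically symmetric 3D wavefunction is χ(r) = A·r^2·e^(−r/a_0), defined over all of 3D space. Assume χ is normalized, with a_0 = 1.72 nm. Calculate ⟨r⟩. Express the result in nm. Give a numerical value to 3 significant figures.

⟨r⟩ ≈ 6.02 nm

The expectation value is the |χ|²-weighted average of r: ∫ r|χ|² 4πr² dr.
Recall ∫₀^∞ r^m e^(−r/β) dr = m!·β^(m+1), evaluating both integrals, ⟨r⟩ = 7·a_0/2.
Putting a_0 = 1.72 gives 6.020.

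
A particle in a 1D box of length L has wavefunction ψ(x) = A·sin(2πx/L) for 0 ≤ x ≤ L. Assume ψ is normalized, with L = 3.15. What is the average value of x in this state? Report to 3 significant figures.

⟨x⟩ ≈ 1.58

By definition ⟨x⟩ = ∫ x |ψ(x)|² dx.
With ∫₀^L sin²(nπx/L) dx = L/2, since the A² factors cancel between numerator and denominator, ⟨x⟩ = L/2.
Putting L = 3.15 gives 1.575.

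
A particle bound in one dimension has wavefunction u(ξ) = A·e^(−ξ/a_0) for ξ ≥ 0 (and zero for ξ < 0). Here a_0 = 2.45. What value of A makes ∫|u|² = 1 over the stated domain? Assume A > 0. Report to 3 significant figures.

Normalization requires ∫|u|² dξ = 1, integrated from 0 to ∞.
With u = A·e^(−ξ/a_0), the integral evaluates to A²·[a_0/2].
Substituting a_0 = 2.45 gives A² = 0.8163, so A = 0.9035.

A ≈ 0.904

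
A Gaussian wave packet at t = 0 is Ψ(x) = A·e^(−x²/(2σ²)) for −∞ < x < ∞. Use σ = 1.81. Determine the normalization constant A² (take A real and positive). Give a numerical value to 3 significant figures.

A^2 ≈ 0.312

Normalization requires ∫|Ψ|² dx = 1, integrated from −∞ to ∞.
With Ψ = A·e^(−x²/(2σ²)), the integral evaluates to A²·[√(π)·σ].
Substituting σ = 1.81 gives A² = 0.3117, so A = 0.5583.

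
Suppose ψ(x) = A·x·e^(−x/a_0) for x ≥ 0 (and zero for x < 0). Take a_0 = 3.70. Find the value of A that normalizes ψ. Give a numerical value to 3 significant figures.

A ≈ 0.281

Normalization requires ∫|ψ|² dx = 1, integrated from 0 to ∞.
The integral (without the A² prefactor) comes out to a_0^3/4.
Setting this equal to 1 gives A² = 1/(a_0^3/4).
Plugging in a_0 = 3.70 yields A = 0.2810.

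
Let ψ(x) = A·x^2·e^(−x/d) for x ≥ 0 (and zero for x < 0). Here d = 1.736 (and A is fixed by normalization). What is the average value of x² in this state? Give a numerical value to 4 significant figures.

⟨x²⟩ = ∫ x^2 |ψ|² dx over the full domain.
With ∫₀^∞ x^6 e^(−αx) dx = 6!/α^7, the ratio of the moment integral to the normalization integral gives ⟨x²⟩ = 15·d^2/2.
With d = 1.736, ⟨x^2⟩ = 22.603.

⟨x^2⟩ ≈ 22.60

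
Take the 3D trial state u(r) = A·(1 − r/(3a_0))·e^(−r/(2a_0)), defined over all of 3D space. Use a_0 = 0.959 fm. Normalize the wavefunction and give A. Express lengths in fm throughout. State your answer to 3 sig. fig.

The normalization condition is ∫|u|² 4πr² dr = 1 from 0 to ∞.
Using ∫₀^∞ rⁿ e^(−αr) dr = n!/αⁿ⁺¹, ∫|u|² 4πr² dr = A²·(8·π·a_0^3/3).
Plugging in a_0 = 0.959 yields A = 0.3679.

A ≈ 0.368 fm^(-3/2)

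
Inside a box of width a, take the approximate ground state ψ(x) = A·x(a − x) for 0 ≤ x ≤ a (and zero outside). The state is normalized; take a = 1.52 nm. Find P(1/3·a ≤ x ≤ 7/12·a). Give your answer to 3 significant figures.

P ≈ 0.444

P = ∫_{1/3·a}^{7/12·a} |ψ(x)|² dx.
Since A² = 1/(a^5/30), this is the region integral divided by the full normalization integral.
In terms of u = x/a (A² and the length scale cancel between numerator and denominator), P = [∫_{1/3}^{7/12} u^2·(1 - u)^2 du] / [∫_{0}^{1} u^2·(1 - u)^2 du].
Using ∫ u^2·(1 - u)^2 du = u^3·(6·u^2 - 15·u + 10)/30, the numerator is ≈ 0.014783 and the denominator is 1/30.
Evaluating gives P = 0.4435.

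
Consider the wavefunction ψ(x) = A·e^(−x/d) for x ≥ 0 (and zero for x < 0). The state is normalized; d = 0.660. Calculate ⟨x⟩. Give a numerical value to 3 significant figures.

⟨x⟩ = ∫ x |ψ|² dx over the full domain.
With ∫₀^∞ x^1 e^(−αx) dx = 1!/α^2, since the A² factors cancel between numerator and denominator, ⟨x⟩ = d/2.
With d = 0.660, ⟨x⟩ = 0.3300.

⟨x⟩ ≈ 0.330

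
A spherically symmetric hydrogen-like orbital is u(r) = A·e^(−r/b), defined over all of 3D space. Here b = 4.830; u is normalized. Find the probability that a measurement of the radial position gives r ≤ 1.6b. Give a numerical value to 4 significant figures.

P ≈ 0.6201

With dV = 4πr²dr, the probability is ∫|u|² dV over r ≤ 1.6b.
A² is fixed by ∫₀^∞ 4πr²|u|² dr = 1, i.e. A² = (π·b^3)^(−1).
In terms of t = r/b (A², 4π and the length scale all cancel between numerator and denominator), P = [∫_{0}^{1.6} t^2·e^(-2·t) dt] / [∫_{0}^{∞} t^2·e^(-2·t) dt].
Using ∫ t^2·e^(-2·t) dt = -(2·t^2 + 2·t + 1)·e^(-2·t)/4, the numerator is 1/4 - 233·e^(-16/5)/100 and the denominator is 1/4.
Taking the ratio yields P = 0.62010.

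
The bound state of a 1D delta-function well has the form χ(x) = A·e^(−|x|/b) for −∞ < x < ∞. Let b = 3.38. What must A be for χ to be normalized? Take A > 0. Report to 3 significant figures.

A ≈ 0.544

Require ∫ |χ|² dx = 1 over the whole domain.
Using ∫₀^∞ xⁿ e^(−αx) dx = n!/αⁿ⁺¹, with χ = A·e^(−|x|/b), the integral evaluates to A²·[b].
So A² = (b)^(−1).
Substituting b = 3.38 gives A² = 0.2959, so A = 0.5439.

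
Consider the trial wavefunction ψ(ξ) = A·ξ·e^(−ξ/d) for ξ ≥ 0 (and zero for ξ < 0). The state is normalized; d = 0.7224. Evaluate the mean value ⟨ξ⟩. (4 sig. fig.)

⟨ξ⟩ = ∫ ξ |ψ|² dξ over the full domain.
The ratio of the moment integral to the normalization integral gives ⟨ξ⟩ = 3·d/2.
Putting d = 0.7224 gives 1.0836.

⟨ξ⟩ ≈ 1.084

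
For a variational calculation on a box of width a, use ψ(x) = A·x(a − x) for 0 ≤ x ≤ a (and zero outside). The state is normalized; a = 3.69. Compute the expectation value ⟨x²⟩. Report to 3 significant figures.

⟨x^2⟩ ≈ 3.89

The expectation value is the |ψ|²-weighted average of x^2: ∫ x^2|ψ|² dx.
The ratio of the moment integral to the normalization integral gives ⟨x²⟩ = 2·a^2/7.
Putting a = 3.69 gives 3.890.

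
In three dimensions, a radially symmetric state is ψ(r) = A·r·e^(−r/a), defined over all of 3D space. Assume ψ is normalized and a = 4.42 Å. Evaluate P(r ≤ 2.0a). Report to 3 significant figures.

Integrate the radial probability density 4πr²|ψ|² over r ≤ 2.0a.
A² is fixed by ∫₀^∞ 4πr²|ψ|² dr = 1, i.e. A² = (3·π·a^5)^(−1).
In terms of u = r/a (A², 4π and the length scale all cancel between numerator and denominator), P = [∫_{0}^{2.0} u^4·e^(-2·u) du] / [∫_{0}^{∞} u^4·e^(-2·u) du].
With ∫ u^4·e^(-2·u) du = -(u^4/2 + u^3 + 3·u^2/2 + 3·u/2 + 3/4)·e^(-2·u) + C, the region integral is 3/4 - 103·e^(-4)/4 and the full one is 3/4.
The region integral divided by the full integral gives P = 0.3712.

P ≈ 0.371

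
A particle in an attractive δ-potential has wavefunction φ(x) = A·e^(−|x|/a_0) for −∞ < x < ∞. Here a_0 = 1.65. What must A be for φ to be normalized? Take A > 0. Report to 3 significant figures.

Normalization requires ∫|φ|² dx = 1, integrated from −∞ to ∞.
Recall ∫₀^∞ x^m e^(−x/β) dx = m!·β^(m+1), with φ = A·e^(−|x|/a_0), the integral evaluates to A²·[a_0].
Hence A² = 1/[a_0].
Plugging in a_0 = 1.65 yields A = 0.7785.

A ≈ 0.778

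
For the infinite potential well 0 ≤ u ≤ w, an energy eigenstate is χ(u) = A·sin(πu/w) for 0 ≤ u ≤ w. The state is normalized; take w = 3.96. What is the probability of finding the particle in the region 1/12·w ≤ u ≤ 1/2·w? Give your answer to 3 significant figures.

P ≈ 0.496

The probability is P = ∫ |χ|² du over [1/12·w, 1/2·w].
With A² fixed by ∫|χ|² = 1, i.e. A² = (w/2)^(−1), substitute and integrate.
Let t = u/w; then A² and the length scale cancel, so P = ∫_{1/12}^{1/2} sin(π·t)^2 dt ÷ ∫_{0}^{1} sin(π·t)^2 dt.
An antiderivative of sin(π·t)^2 is t/2 - sin(2·π·t)/(4·π); evaluating from 1/12 to 1/2 gives 1/(8·π) + 5/24, while the full integral is 1/2.
This works out to P = (3 + 5·π)/(12·π).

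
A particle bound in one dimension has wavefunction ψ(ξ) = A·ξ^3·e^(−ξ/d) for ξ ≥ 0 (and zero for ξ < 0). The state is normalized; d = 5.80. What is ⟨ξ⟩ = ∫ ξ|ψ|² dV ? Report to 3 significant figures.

⟨ξ⟩ ≈ 20.3

The expectation value is the |ψ|²-weighted average of ξ: ∫ ξ|ψ|² dξ.
Evaluating both integrals, ⟨ξ⟩ = 7·d/2.
With d = 5.80, ⟨ξ⟩ = 20.30.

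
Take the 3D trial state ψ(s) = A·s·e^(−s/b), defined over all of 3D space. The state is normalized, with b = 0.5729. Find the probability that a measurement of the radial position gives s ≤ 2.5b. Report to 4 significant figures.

P ≈ 0.5595

With dV = 4πs²ds, the probability is ∫|ψ|² dV over s ≤ 2.5b.
The full normalization integral is A²·[3·π·b^5] = 1, fixing A².
Substituting u = s/b, A², 4π and the length scale all cancel in the ratio: P = ∫_{0}^{2.5} u^4·e^(-2·u) du / ∫_{0}^{∞} u^4·e^(-2·u) du.
An antiderivative of u^4·e^(-2·u) is -(u^4/2 + u^3 + 3·u^2/2 + 3·u/2 + 3/4)·e^(-2·u); evaluating from 0 to 2.5 gives 3/4 - 1569·e^(-5)/32, while the full integral is 3/4.
The region integral divided by the full integral gives P = 0.55951.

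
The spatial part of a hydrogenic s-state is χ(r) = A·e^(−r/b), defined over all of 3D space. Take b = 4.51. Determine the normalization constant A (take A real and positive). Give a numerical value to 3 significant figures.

The normalization condition is ∫|χ|² 4πr² dr = 1 from 0 to ∞.
The angular integral contributes 4π, leaving ∫₀^∞ r²|χ|² dr.
With ∫₀^∞ r^2 e^(−αr) dr = 2!/α^3, the integral (without the A² prefactor) comes out to π·b^3.
So A² = (π·b^3)^(−1).
With b = 4.51: A² = 0.003470 and A = 0.05891.

A ≈ 0.0589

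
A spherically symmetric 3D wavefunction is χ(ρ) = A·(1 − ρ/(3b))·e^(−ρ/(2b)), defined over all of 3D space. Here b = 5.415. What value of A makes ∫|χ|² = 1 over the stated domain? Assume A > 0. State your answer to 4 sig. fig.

We need A² ∫|f|² 4πρ² dρ = 1, taking the integral from 0 to ∞.
(Spherical symmetry: dV = 4πρ² dρ.)
Recall ∫₀^∞ ρ^m e^(−ρ/β) dρ = m!·β^(m+1), ∫|χ|² 4πρ² dρ = A²·(8·π·b^3/3).
Setting this equal to 1 gives A² = 1/(8·π·b^3/3).
With b = 5.415: A² = 0.00075177 and A = 0.027418.

A ≈ 0.02742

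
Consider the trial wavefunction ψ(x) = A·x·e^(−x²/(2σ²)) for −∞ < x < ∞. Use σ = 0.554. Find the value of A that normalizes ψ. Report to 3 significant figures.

A ≈ 2.58

Normalization requires ∫|ψ|² dx = 1, integrated from −∞ to ∞.
Differentiating ∫e^(−αx²) dx = √(π/α) under α to get the higher moments, with ψ = A·x·e^(−x²/(2σ²)), the integral evaluates to A²·[√(π)·σ^3/2].
So A² = (√(π)·σ^3/2)^(−1).
Plugging in σ = 0.554 yields A = 2.576.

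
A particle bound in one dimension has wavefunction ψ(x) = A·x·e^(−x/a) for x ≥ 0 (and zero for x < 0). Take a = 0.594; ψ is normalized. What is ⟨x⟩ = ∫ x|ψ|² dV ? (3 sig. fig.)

⟨x⟩ ≈ 0.891

⟨x⟩ = ∫ x |ψ|² dx over the full domain.
With ∫₀^∞ x^3 e^(−αx) dx = 3!/α^4, the ratio of the moment integral to the normalization integral gives ⟨x⟩ = 3·a/2.
With a = 0.594, ⟨x⟩ = 0.8910.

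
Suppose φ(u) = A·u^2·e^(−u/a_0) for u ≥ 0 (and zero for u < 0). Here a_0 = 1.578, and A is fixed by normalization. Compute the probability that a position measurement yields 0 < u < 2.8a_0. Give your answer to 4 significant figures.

P ≈ 0.6578

|φ|² is the probability density, so P = ∫_{0}^{2.8a_0} |φ|² du.
Since A² = 1/(3·a_0^5/4), this is the region integral divided by the full normalization integral.
Let t = u/a_0; then A² and the length scale cancel, so P = ∫_{0}^{2.8} t^4·e^(-2·t) dt ÷ ∫_{0}^{∞} t^4·e^(-2·t) dt.
An antiderivative of t^4·e^(-2·t) is -(t^4/2 + t^3 + 3·t^2/2 + 3·t/2 + 3/4)·e^(-2·t); evaluating from 0 to 2.8 gives ≈ 0.493387, while the full integral is 3/4.
Taking the ratio, P = 0.65785.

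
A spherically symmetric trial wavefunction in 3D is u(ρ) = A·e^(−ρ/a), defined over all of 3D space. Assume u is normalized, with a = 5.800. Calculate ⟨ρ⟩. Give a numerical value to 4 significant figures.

⟨ρ⟩ = ∫ ρ |u|² 4πρ² dρ over the full domain.
Since the A² factors cancel between numerator and denominator, ⟨ρ⟩ = 3·a/2.
With a = 5.800, ⟨ρ⟩ = 8.7000.

⟨ρ⟩ ≈ 8.700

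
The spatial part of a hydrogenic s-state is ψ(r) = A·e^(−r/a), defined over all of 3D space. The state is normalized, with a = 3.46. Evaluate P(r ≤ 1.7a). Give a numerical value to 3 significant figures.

P ≈ 0.660

Integrate the radial probability density 4πr²|ψ|² over r ≤ 1.7a.
Normalization gives A² = 1/(π·a^3).
In terms of u = r/a (A², 4π and the length scale all cancel between numerator and denominator), P = [∫_{0}^{1.7} u^2·e^(-2·u) du] / [∫_{0}^{∞} u^2·e^(-2·u) du].
Using ∫ u^2·e^(-2·u) du = -(2·u^2 + 2·u + 1)·e^(-2·u)/4, the numerator is 1/4 - 509·e^(-17/5)/200 and the denominator is 1/4.
This evaluates to P = 0.6603.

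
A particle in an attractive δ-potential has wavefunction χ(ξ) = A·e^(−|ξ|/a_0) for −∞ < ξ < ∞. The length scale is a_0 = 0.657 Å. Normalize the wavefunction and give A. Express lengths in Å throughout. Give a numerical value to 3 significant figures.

A ≈ 1.23 Å^(-1/2)

Require ∫ |χ|² dξ = 1 over the whole domain.
Carrying out the integral gives A² · a_0.
Setting this equal to 1 gives A² = 1/(a_0).
Substituting a_0 = 0.657 gives A² = 1.522, so A = 1.234.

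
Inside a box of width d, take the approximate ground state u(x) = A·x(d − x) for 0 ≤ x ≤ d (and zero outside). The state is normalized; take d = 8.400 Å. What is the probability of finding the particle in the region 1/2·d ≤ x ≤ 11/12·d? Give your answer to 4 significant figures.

P ≈ 0.4949

The probability is P = ∫ |u|² dx over [1/2·d, 11/12·d].
The normalization integral ∫|u|²dx over the whole domain equals d^5/30·A², and A² cancels in the ratio.
In terms of t = x/d (A² and the length scale cancel between numerator and denominator), P = [∫_{1/2}^{11/12} t^2·(1 - t)^2 dt] / [∫_{0}^{1} t^2·(1 - t)^2 dt].
An antiderivative of t^2·(1 - t)^2 is t^3·(6·t^2 - 15·t + 10)/30; evaluating from 1/2 to 11/12 gives ≈ 0.0164971, while the full integral is 1/30.
Evaluating gives P = 0.49491.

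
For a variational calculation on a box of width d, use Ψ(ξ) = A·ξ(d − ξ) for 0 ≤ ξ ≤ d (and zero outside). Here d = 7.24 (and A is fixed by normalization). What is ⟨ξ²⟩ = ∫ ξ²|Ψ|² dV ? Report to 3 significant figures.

⟨ξ^2⟩ ≈ 15.0

By definition ⟨ξ²⟩ = ∫ ξ^2 |Ψ(ξ)|² dξ.
Evaluating both integrals, ⟨ξ²⟩ = 2·d^2/7.
Putting d = 7.24 gives 14.98.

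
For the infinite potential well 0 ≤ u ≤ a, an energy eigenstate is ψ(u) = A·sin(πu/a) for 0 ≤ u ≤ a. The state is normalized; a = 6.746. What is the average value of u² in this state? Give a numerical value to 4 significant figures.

The expectation value is the |ψ|²-weighted average of u^2: ∫ u^2|ψ|² du.
With ∫₀^a sin²(nπu/a) du = a/2, the ratio of the moment integral to the normalization integral gives ⟨u²⟩ = -a^2/(2·π^2) + a^2/3.
Putting a = 6.746 gives 12.864.

⟨u^2⟩ ≈ 12.86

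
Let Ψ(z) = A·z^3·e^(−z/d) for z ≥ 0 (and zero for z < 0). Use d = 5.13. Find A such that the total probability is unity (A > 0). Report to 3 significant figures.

The normalization condition is ∫|Ψ|² dz = 1 from 0 to ∞.
The integral (without the A² prefactor) comes out to 45·d^7/8.
So A² = (45·d^7/8)^(−1).
With d = 5.13: A² = 0.000001901 and A = 0.001379.

A ≈ 0.00138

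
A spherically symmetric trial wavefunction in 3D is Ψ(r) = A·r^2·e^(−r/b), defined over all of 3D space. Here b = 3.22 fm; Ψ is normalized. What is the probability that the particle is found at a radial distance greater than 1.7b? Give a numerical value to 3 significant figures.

P ≈ 0.942

Integrate the radial probability density 4πr²|Ψ|² over r > 1.7b.
The full normalization integral is A²·[45·π·b^7/2] = 1, fixing A².
Let u = r/b; then A², 4π and the length scale all cancel, so P = ∫_{1.7}^{∞} u^6·e^(-2·u) du ÷ ∫_{0}^{∞} u^6·e^(-2·u) du.
An antiderivative of u^6·e^(-2·u) is -(4·u^6 + 12·u^5 + 30·u^4 + 60·u^3 + 90·u^2 + 90·u + 45)·e^(-2·u)/8; evaluating from 1.7 to ∞ gives ≈ 5.2996, while the full integral is 45/8.
Taking the ratio yields P = 0.9421.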